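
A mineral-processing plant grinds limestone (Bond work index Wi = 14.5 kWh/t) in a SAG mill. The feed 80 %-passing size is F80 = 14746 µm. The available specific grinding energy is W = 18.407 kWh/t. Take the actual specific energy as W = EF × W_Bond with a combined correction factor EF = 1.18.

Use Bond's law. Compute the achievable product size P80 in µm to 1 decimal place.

W = 10·Wi·[P80^(−½) − F80^(−½)]
W_Bond = W / EF = 18.407 / 1.18 = 15.5992 kWh/t
P80^-0.5 = F80^-0.5 + W_Bond/(10 Wi)
  = 15.5992/(10·14.5) + 1/√14746 = 0.107580 + 0.008235 = 0.115815
P80 = (1/0.115815)² = 8.6344² = 74.55 µm

P80 = 74.6 µm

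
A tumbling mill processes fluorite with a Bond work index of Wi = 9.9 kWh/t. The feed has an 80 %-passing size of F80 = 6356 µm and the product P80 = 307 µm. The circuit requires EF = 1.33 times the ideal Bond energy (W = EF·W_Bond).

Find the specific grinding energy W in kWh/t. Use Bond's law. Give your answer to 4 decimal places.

Bond:  W = 10 Wi (1/√P − 1/√F)
1/√307 = 0.057073;  1/√6356 = 0.012543
W = 10·9.9·(0.057073 − 0.012543) = 4.4085 kWh/t
W_actual = 1.33 × 4.4085 = 5.8632 kWh/t

W = 5.8632 kWh/t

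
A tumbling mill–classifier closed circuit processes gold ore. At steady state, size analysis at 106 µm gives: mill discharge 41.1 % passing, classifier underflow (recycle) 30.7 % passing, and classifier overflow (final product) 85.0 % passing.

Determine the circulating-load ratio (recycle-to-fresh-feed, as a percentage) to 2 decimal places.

CL = 422.12 %

Classifier node, passing 106 µm:
(1+r)d = ru + o → r = (o−d)/(d−u)
r = (85.0 − 41.1)/(41.1 − 30.7) = 43.9/10.4 = 4.2212
CL = 100·r = 422.12 %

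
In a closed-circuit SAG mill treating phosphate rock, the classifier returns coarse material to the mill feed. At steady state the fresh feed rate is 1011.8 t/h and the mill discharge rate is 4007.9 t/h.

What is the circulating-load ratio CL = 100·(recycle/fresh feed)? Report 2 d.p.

Discharge = new feed + return, hence
R = M − F = 4007.9 − 1011.8 = 2996.1 t/h
CL = 100·R/F = 100·2996.1/1011.8 = 296.12 %

CL = 296.12 %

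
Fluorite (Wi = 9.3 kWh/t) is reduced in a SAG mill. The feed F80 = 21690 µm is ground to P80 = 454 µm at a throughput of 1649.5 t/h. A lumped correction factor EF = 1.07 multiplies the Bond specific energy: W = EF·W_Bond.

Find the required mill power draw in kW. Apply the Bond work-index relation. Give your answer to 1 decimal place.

P = 6589.0 kW

W_Bond = 10·Wi·(1/√P₈₀ − 1/√F₈₀)
W = 10·9.3·(1/√454 − 1/√21690) = 10·9.3·(0.040142) = 3.7332 kWh/t
Corrected W = EF·W_Bond = 1.07·3.7332 = 3.9946 kWh/t
Power = W × throughput = 3.9946 kWh/t × 1649.5 t/h = 6589.0 kW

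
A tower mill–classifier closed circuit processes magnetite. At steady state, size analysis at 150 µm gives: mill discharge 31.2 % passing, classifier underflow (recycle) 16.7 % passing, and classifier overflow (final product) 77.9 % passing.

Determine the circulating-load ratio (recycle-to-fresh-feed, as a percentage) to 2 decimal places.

CL = 322.07 %

Classifier node, passing 150 µm:
(1+r)·d = r·u + o ⇒ r = (o−d)/(d−u)
r = (77.9 − 31.2)/(31.2 − 16.7) = 46.7/14.5 = 3.2207
CL = 100·r = 322.07 %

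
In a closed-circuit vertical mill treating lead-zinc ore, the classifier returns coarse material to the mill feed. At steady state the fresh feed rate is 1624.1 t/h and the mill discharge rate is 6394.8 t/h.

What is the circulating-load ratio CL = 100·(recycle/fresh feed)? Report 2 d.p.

CL = 293.74 %

M = F + R at steady state, so:
R = M − F = 6394.8 − 1624.1 = 4770.7 t/h
CL = 100·R/F = 100·4770.7/1624.1 = 293.74 %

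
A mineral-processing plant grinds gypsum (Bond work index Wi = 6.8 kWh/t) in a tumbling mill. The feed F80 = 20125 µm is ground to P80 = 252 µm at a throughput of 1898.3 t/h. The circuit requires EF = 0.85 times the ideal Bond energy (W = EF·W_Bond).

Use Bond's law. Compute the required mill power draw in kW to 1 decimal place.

W_Bond = 10·Wi·(1/√P₈₀ − 1/√F₈₀)
W = 10·6.8·(1/√252 − 1/√20125) = 10·6.8·(0.055945) = 3.8043 kWh/t
With EF = 0.85: W = 3.8043·0.85 = 3.2336 kWh/t
Power = W × throughput = 3.2336 kWh/t × 1898.3 t/h = 6138.4 kW

P = 6138.4 kW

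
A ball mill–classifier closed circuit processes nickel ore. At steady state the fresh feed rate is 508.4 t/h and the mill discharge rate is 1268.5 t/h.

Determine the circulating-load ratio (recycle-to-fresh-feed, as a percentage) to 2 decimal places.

CL = 149.51 %

Steady state: M = F + R.
R = M − F = 1268.5 − 508.4 = 760.1 t/h
CL = 100·R/F = 100·760.1/508.4 = 149.51 %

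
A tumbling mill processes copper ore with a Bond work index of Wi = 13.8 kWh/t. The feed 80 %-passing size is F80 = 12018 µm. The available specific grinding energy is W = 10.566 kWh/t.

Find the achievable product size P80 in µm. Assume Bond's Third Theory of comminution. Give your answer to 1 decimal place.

W = 10·Wi·(P80^(-½) − F80^(-½))
P80^(−½) = W/(10 Wi) + F80^(−½)
  = 10.5660/(10·13.8) + 1/√12018 = 0.076565 + 0.009122 = 0.085687
P80 = (1/0.085687)² = 11.6704² = 136.20 µm

P80 = 136.2 µm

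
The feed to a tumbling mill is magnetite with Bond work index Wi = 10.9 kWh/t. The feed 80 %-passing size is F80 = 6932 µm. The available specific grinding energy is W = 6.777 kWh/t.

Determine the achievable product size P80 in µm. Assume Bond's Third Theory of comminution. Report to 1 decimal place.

P80 = 181.7 µm

Bond:  W = 10 Wi (1/√P − 1/√F)
P80^(−½) = W/(10 Wi) + F80^(−½)
  = 6.7770/(10·10.9) + 1/√6932 = 0.062174 + 0.012011 = 0.074185
P80 = (1/0.074185)² = 13.4798² = 181.71 µm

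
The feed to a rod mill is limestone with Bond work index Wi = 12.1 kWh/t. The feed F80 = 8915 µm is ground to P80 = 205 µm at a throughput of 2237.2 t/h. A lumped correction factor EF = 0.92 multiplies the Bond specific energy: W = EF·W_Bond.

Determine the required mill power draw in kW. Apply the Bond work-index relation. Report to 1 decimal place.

W = 10·Wi·[P80^(−½) − F80^(−½)]
W = 10·12.1·(1/√205 − 1/√8915) = 10·12.1·(0.059252) = 7.1695 kWh/t
Apply correction: 7.1695 × 0.92 = 6.5959 kWh/t
Mill draw = 6.5959 × 2237.2 = 14756.4 kW

P = 14756.4 kW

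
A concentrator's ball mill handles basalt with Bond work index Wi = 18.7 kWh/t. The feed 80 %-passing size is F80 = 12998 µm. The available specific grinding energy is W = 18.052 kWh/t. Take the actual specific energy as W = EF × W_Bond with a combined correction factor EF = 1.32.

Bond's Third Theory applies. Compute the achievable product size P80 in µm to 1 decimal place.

W_Bond = 10·Wi·(1/√P₈₀ − 1/√F₈₀)
W_Bond = W / EF = 18.052 / 1.32 = 13.6758 kWh/t
⇒ 1/√P80 = W_Bond/(10 Wi) + 1/√F80
  = 13.6758/(10·18.7) + 1/√12998 = 0.073132 + 0.008771 = 0.081904
P80 = (1/0.081904)² = 12.2095² = 149.07 µm

P80 = 149.1 µm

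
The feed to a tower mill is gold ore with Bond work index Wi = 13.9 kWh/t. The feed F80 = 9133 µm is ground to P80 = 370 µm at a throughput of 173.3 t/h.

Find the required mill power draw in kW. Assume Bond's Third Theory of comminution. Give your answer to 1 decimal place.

Bond:  W = 10 Wi (1/√P − 1/√F)
W = 10·13.9·(1/√370 − 1/√9133) = 10·13.9·(0.041524) = 5.7718 kWh/t
Power = W × throughput = 5.7718 kWh/t × 173.3 t/h = 1000.3 kW

P = 1000.3 kW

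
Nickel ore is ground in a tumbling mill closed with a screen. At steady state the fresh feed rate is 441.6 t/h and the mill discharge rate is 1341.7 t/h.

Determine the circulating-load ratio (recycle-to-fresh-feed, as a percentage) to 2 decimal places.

CL = 203.83 %

Steady state: M = F + R.
R = M − F = 1341.7 − 441.6 = 900.1 t/h
CL = 100·R/F = 100·900.1/441.6 = 203.83 %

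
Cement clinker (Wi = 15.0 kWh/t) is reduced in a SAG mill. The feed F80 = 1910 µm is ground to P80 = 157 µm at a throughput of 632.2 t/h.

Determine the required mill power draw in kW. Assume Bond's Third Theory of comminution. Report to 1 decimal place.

W = 10 Wi (P80^-0.5 − F80^-0.5)
W = 10·15.0·(1/√157 − 1/√1910) = 10·15.0·(0.056927) = 8.5391 kWh/t
Mill draw = 8.5391 × 632.2 = 5398.4 kW

P = 5398.4 kW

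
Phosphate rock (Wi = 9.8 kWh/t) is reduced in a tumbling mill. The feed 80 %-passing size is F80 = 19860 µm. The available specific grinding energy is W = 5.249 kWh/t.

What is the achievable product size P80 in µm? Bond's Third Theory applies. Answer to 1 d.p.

W_Bond = 10·Wi·(1/√P₈₀ − 1/√F₈₀)
⇒ 1/√P80 = W/(10·Wi) + 1/√F80
  = 5.2490/(10·9.8) + 1/√19860 = 0.053561 + 0.007096 = 0.060657
P80 = (1/0.060657)² = 16.4861² = 271.79 µm

P80 = 271.8 µm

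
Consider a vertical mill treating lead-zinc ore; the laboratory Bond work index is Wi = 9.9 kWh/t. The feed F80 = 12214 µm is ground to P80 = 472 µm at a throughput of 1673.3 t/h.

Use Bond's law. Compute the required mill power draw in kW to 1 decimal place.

P = 6126.0 kW

W = 10 Wi / √P80 − 10 Wi / √F80
W = 10·9.9·(1/√472 − 1/√12214) = 10·9.9·(0.036980) = 3.6611 kWh/t
Mill draw = 3.6611 × 1673.3 = 6126.0 kW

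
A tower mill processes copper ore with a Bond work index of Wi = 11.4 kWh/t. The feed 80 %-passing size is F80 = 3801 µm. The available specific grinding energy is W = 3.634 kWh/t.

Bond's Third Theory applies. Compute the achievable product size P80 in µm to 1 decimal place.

P80 = 432.3 µm

W = 10 Wi (P80^-0.5 − F80^-0.5)
P80^-0.5 = F80^-0.5 + W/(10 Wi)
  = 3.6340/(10·11.4) + 1/√3801 = 0.031877 + 0.016220 = 0.048097
P80 = (1/0.048097)² = 20.7912² = 432.28 µm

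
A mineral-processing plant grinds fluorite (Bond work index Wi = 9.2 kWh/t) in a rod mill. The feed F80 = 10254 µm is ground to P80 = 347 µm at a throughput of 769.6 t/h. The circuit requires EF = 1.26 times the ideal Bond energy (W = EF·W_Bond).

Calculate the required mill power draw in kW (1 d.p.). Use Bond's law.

P = 3908.2 kW

W_Bond = 10·Wi·(1/√P₈₀ − 1/√F₈₀)
W = 10·9.2·(1/√347 − 1/√10254) = 10·9.2·(0.043807) = 4.0303 kWh/t
W_actual = 1.26 × 4.0303 = 5.0782 kWh/t
Power = W × throughput = 5.0782 kWh/t × 769.6 t/h = 3908.2 kW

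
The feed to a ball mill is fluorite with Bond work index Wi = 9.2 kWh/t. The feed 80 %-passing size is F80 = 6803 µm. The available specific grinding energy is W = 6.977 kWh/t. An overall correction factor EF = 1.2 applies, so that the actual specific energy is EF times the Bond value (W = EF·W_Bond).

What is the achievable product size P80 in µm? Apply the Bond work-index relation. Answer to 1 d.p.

P80 = 176.3 µm

W = 10 Wi (P80^-0.5 − F80^-0.5)
W_Bond = W / EF = 6.977 / 1.2 = 5.8142 kWh/t
P80^-0.5 = F80^-0.5 + W_Bond/(10 Wi)
  = 5.8142/(10·9.2) + 1/√6803 = 0.063197 + 0.012124 = 0.075322
P80 = (1/0.075322)² = 13.2764² = 176.26 µm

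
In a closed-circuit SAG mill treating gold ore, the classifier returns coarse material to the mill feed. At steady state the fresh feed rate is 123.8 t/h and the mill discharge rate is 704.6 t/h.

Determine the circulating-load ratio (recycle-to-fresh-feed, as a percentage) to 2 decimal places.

M = F + R at steady state, so:
R = M − F = 704.6 − 123.8 = 580.8 t/h
CL = 100·R/F = 100·580.8/123.8 = 469.14 %

CL = 469.14 %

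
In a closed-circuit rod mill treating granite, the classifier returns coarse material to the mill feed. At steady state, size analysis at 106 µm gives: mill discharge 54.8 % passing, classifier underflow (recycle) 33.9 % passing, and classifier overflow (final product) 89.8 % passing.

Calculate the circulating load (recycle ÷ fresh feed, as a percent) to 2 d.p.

Balance %-passing 106 µm (r = R/F):
d + r·d = r·u + o → r(d−u) = o−d
r = (89.8 − 54.8)/(54.8 − 33.9) = 35.0/20.9 = 1.6746
CL = 100·r = 167.46 %

CL = 167.46 %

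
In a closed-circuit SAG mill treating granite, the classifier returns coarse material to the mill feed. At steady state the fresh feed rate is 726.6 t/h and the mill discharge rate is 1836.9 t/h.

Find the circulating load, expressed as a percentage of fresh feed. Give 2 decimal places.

Mill node: discharge = fresh + recycle.
R = M − F = 1836.9 − 726.6 = 1110.3 t/h
CL = 100·R/F = 100·1110.3/726.6 = 152.81 %

CL = 152.81 %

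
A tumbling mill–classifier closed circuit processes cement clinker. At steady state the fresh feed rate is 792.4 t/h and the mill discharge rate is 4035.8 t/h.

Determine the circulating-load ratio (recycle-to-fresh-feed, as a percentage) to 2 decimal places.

CL = 409.31 %

Discharge = new feed + return, hence
R = M − F = 4035.8 − 792.4 = 3243.4 t/h
CL = 100·R/F = 100·3243.4/792.4 = 409.31 %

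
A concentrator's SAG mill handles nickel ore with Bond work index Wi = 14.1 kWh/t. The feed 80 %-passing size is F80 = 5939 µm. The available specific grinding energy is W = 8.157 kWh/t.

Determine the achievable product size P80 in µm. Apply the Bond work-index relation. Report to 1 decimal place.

W = 10 Wi (1/√P80 − 1/√F80)  [Bond]
1/√P80 = 1/√F80 + W/(10·Wi)
  = 8.1570/(10·14.1) + 1/√5939 = 0.057851 + 0.012976 = 0.070827
P80 = (1/0.070827)² = 14.1189² = 199.34 µm

P80 = 199.3 µm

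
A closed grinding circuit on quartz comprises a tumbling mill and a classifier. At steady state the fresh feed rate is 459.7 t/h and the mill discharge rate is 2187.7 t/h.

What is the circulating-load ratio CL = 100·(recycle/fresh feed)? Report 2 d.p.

Steady state: M = F + R.
R = M − F = 2187.7 − 459.7 = 1728.0 t/h
CL = 100·R/F = 100·1728.0/459.7 = 375.90 %

CL = 375.90 %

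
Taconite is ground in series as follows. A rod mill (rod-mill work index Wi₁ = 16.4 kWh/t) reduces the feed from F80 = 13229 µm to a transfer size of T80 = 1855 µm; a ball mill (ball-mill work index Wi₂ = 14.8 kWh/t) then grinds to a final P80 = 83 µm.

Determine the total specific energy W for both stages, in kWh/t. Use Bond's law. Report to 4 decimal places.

W = 10·Wi·[P80^(−½) − F80^(−½)]
Stage 1 (13229→1855 µm, Wi₁=16.4): W₁ = 10·16.4·(0.023218 − 0.008694) = 2.3819 kWh/t
Stage 2 (1855→83 µm, Wi₂=14.8): W₂ = 10·14.8·(0.109764 − 0.023218) = 12.8088 kWh/t
W = W₁ + W₂ = 2.3819 + 12.8088 = 15.1907 kWh/t

W = 15.1907 kWh/t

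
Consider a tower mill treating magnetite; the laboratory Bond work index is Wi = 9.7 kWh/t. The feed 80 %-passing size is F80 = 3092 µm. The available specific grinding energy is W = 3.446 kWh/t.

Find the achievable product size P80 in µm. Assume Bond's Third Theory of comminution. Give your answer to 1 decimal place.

P80 = 349.3 µm

W = 10 Wi / √P80 − 10 Wi / √F80
P80^(−½) = W/(10 Wi) + F80^(−½)
  = 3.4460/(10·9.7) + 1/√3092 = 0.035526 + 0.017984 = 0.053510
P80 = (1/0.053510)² = 18.6883² = 349.25 µm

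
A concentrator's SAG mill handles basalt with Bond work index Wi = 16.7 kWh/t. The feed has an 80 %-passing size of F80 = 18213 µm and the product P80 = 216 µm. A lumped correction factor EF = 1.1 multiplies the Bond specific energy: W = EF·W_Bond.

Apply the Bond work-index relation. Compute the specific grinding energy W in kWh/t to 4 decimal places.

W = 11.1380 kWh/t

Bond: W = 10·Wi·(1/√P80 − 1/√F80)
1/√216 = 0.068041;  1/√18213 = 0.007410
W = 10·16.7·(0.068041 − 0.007410) = 10.1255 kWh/t
With EF = 1.1: W = 10.1255·1.1 = 11.1380 kWh/t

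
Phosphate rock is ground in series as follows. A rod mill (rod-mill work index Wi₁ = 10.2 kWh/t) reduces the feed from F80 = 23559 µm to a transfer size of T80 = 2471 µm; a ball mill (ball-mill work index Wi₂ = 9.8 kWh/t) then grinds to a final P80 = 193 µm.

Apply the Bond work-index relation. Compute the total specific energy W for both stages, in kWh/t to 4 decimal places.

W = 6.4701 kWh/t

Bond:  W = 10 Wi (1/√P − 1/√F)
Stage 1 (23559→2471 µm, Wi₁=10.2): W₁ = 10·10.2·(0.020117 − 0.006515) = 1.3874 kWh/t
Stage 2 (2471→193 µm, Wi₂=9.8): W₂ = 10·9.8·(0.071982 − 0.020117) = 5.0827 kWh/t
W = W₁ + W₂ = 1.3874 + 5.0827 = 6.4701 kWh/t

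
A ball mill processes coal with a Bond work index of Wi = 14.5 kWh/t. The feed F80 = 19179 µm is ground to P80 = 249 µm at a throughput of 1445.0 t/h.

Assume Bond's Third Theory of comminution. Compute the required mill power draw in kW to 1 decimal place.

W = 10 Wi (P80^-0.5 − F80^-0.5)
W = 10·14.5·(1/√249 − 1/√19179) = 10·14.5·(0.056152) = 8.1420 kWh/t
P_mill = W·ṁ = 8.1420·1445.0 = 11765.2 kW

P = 11765.2 kW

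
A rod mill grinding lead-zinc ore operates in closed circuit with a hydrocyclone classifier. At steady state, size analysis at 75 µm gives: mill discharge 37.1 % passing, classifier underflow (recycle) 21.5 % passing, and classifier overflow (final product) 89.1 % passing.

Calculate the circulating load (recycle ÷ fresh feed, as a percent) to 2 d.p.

Mass balance on the −75 µm fraction:
Fd + Rd = Ru + Fo ⇒ R/F = (o−d)/(d−u)
r = (89.1 − 37.1)/(37.1 − 21.5) = 52.0/15.6 = 3.3333
CL = 100·r = 333.33 %

CL = 333.33 %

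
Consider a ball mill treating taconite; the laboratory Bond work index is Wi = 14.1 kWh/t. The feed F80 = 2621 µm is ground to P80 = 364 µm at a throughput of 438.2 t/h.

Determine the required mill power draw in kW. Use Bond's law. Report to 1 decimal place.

P = 2031.6 kW

Bond:  W = 10 Wi (1/√P − 1/√F)
W = 10·14.1·(1/√364 − 1/√2621) = 10·14.1·(0.032881) = 4.6363 kWh/t
Power = W × throughput = 4.6363 kWh/t × 438.2 t/h = 2031.6 kW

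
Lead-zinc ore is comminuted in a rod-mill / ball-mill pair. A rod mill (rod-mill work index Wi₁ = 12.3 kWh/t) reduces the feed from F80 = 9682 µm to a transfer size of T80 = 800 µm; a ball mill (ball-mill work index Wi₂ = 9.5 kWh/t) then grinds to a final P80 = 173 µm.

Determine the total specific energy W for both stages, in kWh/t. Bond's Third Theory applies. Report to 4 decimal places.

W = 6.9626 kWh/t

W_Bond = 10·Wi·(1/√P₈₀ − 1/√F₈₀)
Stage 1 (9682→800 µm, Wi₁=12.3): W₁ = 10·12.3·(0.035355 − 0.010163) = 3.0987 kWh/t
Stage 2 (800→173 µm, Wi₂=9.5): W₂ = 10·9.5·(0.076029 − 0.035355) = 3.8640 kWh/t
W = W₁ + W₂ = 3.0987 + 3.8640 = 6.9626 kWh/t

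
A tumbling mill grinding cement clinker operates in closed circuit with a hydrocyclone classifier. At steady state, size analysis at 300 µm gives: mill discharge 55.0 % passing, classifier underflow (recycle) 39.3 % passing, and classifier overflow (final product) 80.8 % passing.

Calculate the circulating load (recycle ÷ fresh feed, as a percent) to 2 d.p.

CL = 164.33 %

Balance %-passing 300 µm (r = R/F):
(1+r)d = ru + o → r = (o−d)/(d−u)
r = (80.8 − 55.0)/(55.0 − 39.3) = 25.8/15.7 = 1.6433
CL = 100·r = 164.33 %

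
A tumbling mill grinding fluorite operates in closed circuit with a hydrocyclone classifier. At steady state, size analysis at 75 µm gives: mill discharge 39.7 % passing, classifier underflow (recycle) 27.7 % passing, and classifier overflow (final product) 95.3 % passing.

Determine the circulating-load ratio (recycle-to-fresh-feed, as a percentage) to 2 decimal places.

Balance %-passing 75 µm (r = R/F):
Fd + Rd = Ru + Fo ⇒ R/F = (o−d)/(d−u)
r = (95.3 − 39.7)/(39.7 − 27.7) = 55.6/12.0 = 4.6333
CL = 100·r = 463.33 %

CL = 463.33 %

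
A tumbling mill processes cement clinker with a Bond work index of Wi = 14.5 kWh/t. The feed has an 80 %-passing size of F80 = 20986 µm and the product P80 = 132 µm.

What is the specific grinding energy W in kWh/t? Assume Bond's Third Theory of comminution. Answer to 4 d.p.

W = 11.6197 kWh/t

W_Bond = 10·Wi·(1/√P₈₀ − 1/√F₈₀)
1/√132 = 0.087039;  1/√20986 = 0.006903
W = 10·14.5·(0.087039 − 0.006903) = 11.6197 kWh/t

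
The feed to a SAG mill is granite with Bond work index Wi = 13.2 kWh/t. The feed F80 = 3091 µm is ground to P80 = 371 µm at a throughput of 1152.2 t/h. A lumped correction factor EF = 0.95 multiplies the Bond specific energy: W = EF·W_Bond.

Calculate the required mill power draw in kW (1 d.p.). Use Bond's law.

P = 4902.5 kW

Bond: W = 10·Wi·(1/√P80 − 1/√F80)
W = 10·13.2·(1/√371 − 1/√3091) = 10·13.2·(0.033931) = 4.4789 kWh/t
W_actual = 0.95 × 4.4789 = 4.2549 kWh/t
P = W·T = 4.2549·1152.2 = 4902.5 kW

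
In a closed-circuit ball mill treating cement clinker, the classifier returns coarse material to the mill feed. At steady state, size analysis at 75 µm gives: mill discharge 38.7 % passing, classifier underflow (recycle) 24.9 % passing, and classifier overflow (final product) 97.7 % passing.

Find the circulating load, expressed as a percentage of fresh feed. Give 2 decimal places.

Two-product formula at 75 µm:
Fd + Rd = Ru + Fo ⇒ R/F = (o−d)/(d−u)
r = (97.7 − 38.7)/(38.7 − 24.9) = 59.0/13.8 = 4.2754
CL = 100·r = 427.54 %

CL = 427.54 %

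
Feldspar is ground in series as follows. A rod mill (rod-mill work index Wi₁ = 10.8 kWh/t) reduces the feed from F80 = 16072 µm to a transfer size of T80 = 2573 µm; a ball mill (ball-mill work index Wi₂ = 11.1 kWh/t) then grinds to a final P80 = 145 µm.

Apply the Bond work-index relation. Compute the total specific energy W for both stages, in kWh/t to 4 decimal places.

W = 8.3070 kWh/t

W = 10·Wi·[P80^(−½) − F80^(−½)]
Stage 1 (16072→2573 µm, Wi₁=10.8): W₁ = 10·10.8·(0.019714 − 0.007888) = 1.2772 kWh/t
Stage 2 (2573→145 µm, Wi₂=11.1): W₂ = 10·11.1·(0.083045 − 0.019714) = 7.0298 kWh/t
W = W₁ + W₂ = 1.2772 + 7.0298 = 8.3070 kWh/t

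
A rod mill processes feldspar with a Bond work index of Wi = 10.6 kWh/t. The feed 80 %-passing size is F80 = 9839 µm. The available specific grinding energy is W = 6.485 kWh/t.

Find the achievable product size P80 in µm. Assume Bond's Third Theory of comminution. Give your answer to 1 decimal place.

P80 = 196.9 µm

W_Bond = 10·Wi·(1/√P₈₀ − 1/√F₈₀)
P80^(−½) = W/(10 Wi) + F80^(−½)
  = 6.4850/(10·10.6) + 1/√9839 = 0.061179 + 0.010081 = 0.071261
P80 = (1/0.071261)² = 14.0330² = 196.92 µm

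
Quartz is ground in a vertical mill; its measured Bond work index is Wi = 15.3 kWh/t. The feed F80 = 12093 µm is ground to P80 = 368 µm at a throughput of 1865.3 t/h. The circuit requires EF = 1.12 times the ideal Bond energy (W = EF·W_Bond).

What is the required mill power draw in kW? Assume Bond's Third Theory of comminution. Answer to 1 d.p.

P = 13755.6 kW

W = 10·Wi·[P80^(−½) − F80^(−½)]
W = 10·15.3·(1/√368 − 1/√12093) = 10·15.3·(0.043035) = 6.5844 kWh/t
With EF = 1.12: W = 6.5844·1.12 = 7.3745 kWh/t
Power = W × throughput = 7.3745 kWh/t × 1865.3 t/h = 13755.6 kW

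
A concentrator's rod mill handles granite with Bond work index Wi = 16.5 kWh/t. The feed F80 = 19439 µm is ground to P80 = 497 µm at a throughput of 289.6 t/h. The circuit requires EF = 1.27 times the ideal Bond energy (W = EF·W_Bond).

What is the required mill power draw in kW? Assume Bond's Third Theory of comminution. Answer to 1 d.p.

Bond:  W = 10 Wi (1/√P − 1/√F)
W = 10·16.5·(1/√497 − 1/√19439) = 10·16.5·(0.037684) = 6.2178 kWh/t
Apply correction: 6.2178 × 1.27 = 7.8966 kWh/t
Mill draw = 7.8966 × 289.6 = 2286.9 kW

P = 2286.9 kW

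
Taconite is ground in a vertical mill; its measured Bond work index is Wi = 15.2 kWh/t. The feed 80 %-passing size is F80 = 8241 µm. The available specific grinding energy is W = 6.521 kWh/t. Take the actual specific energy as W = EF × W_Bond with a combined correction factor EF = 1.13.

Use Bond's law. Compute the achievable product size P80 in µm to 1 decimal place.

W_Bond = 10·Wi·(1/√P₈₀ − 1/√F₈₀)
W_Bond = W / EF = 6.521 / 1.13 = 5.7708 kWh/t
⇒ 1/√P80 = W_Bond/(10·Wi) + 1/√F80
  = 5.7708/(10·15.2) + 1/√8241 = 0.037966 + 0.011016 = 0.048981
P80 = (1/0.048981)² = 20.4159² = 416.81 µm

P80 = 416.8 µm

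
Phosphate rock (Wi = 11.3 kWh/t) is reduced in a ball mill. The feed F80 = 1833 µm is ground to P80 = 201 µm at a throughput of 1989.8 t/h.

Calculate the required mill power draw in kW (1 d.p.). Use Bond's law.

P = 10607.7 kW

W = 10 Wi (1/√P80 − 1/√F80)  [Bond]
W = 10·11.3·(1/√201 − 1/√1833) = 10·11.3·(0.047177) = 5.3311 kWh/t
Mill draw = 5.3311 × 1989.8 = 10607.7 kW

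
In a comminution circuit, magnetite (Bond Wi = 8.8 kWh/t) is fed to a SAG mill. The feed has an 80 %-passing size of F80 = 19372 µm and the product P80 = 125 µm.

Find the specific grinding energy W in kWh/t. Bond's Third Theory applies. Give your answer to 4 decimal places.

W = 7.2387 kWh/t

W = 10 Wi (1/√P80 − 1/√F80)  [Bond]
1/√125 = 0.089443;  1/√19372 = 0.007185
W = 10·8.8·(0.089443 − 0.007185) = 7.2387 kWh/t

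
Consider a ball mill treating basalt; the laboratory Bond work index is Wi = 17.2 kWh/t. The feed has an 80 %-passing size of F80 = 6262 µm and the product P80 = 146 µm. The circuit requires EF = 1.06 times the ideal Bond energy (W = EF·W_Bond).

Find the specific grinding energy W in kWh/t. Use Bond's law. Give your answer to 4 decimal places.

W = 10 Wi / √P80 − 10 Wi / √F80
1/√146 = 0.082761;  1/√6262 = 0.012637
W = 10·17.2·(0.082761 − 0.012637) = 12.0613 kWh/t
W_actual = 1.06 × 12.0613 = 12.7849 kWh/t

W = 12.7849 kWh/t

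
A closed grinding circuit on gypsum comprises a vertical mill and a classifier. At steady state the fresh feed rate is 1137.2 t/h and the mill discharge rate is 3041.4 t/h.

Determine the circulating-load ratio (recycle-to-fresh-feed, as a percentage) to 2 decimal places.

Discharge = new feed + return, hence
R = M − F = 3041.4 − 1137.2 = 1904.2 t/h
CL = 100·R/F = 100·1904.2/1137.2 = 167.45 %

CL = 167.45 %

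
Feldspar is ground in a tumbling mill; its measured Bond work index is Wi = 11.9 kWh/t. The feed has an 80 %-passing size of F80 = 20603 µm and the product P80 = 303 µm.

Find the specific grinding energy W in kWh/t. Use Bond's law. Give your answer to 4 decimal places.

W = 6.0073 kWh/t

W = 10 Wi (P80^-0.5 − F80^-0.5)
1/√303 = 0.057448;  1/√20603 = 0.006967
W = 10·11.9·(0.057448 − 0.006967) = 6.0073 kWh/t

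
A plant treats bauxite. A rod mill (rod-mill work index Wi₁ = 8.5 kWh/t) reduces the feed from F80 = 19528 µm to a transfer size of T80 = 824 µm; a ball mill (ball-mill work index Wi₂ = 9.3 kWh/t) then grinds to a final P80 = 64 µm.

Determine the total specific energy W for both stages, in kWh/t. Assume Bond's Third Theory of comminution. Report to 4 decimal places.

W = 10·Wi·[P80^(−½) − F80^(−½)]
Stage 1 (19528→824 µm, Wi₁=8.5): W₁ = 10·8.5·(0.034837 − 0.007156) = 2.3529 kWh/t
Stage 2 (824→64 µm, Wi₂=9.3): W₂ = 10·9.3·(0.125000 − 0.034837) = 8.3852 kWh/t
W = W₁ + W₂ = 2.3529 + 8.3852 = 10.7380 kWh/t

W = 10.7380 kWh/t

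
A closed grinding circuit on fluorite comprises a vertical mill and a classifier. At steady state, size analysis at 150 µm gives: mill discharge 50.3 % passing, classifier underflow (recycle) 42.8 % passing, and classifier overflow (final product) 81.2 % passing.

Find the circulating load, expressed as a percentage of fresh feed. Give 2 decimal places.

Mass balance on the −150 µm fraction:
d + r·d = r·u + o → r(d−u) = o−d
r = (81.2 − 50.3)/(50.3 − 42.8) = 30.9/7.5 = 4.1200
CL = 100·r = 412.00 %

CL = 412.00 %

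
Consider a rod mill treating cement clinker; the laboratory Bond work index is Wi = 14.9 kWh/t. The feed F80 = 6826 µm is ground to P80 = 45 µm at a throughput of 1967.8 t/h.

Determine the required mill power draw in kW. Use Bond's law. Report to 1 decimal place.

Bond: W = 10·Wi·(1/√P80 − 1/√F80)
W = 10·14.9·(1/√45 − 1/√6826) = 10·14.9·(0.136968) = 20.4082 kWh/t
Power = W × throughput = 20.4082 kWh/t × 1967.8 t/h = 40159.2 kW

P = 40159.2 kW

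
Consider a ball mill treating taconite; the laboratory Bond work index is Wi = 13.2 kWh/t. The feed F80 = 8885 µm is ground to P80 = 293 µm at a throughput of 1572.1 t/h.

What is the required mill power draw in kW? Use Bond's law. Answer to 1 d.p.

W_Bond = 10·Wi·(1/√P₈₀ − 1/√F₈₀)
W = 10·13.2·(1/√293 − 1/√8885) = 10·13.2·(0.047812) = 6.3111 kWh/t
P = W·T = 6.3111·1572.1 = 9921.8 kW

P = 9921.8 kW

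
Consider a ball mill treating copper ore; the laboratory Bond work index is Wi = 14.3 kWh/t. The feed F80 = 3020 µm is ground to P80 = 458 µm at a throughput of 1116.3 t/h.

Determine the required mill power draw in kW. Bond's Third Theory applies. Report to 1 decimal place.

W = 10 Wi (1/√P80 − 1/√F80)  [Bond]
W = 10·14.3·(1/√458 − 1/√3020) = 10·14.3·(0.028530) = 4.0798 kWh/t
P_mill = W·ṁ = 4.0798·1116.3 = 4554.3 kW

P = 4554.3 kW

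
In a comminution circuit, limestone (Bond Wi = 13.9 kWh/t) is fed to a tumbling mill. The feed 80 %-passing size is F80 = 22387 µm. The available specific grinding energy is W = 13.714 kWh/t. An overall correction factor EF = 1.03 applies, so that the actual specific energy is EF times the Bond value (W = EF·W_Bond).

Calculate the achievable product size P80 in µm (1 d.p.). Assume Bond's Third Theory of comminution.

P80 = 95.2 µm

W = 10 Wi (1/√P80 − 1/√F80)  [Bond]
W_Bond = W / EF = 13.714 / 1.03 = 13.3146 kWh/t
P80^-0.5 = F80^-0.5 + W_Bond/(10 Wi)
  = 13.3146/(10·13.9) + 1/√22387 = 0.095788 + 0.006683 = 0.102472
P80 = (1/0.102472)² = 9.7588² = 95.23 µm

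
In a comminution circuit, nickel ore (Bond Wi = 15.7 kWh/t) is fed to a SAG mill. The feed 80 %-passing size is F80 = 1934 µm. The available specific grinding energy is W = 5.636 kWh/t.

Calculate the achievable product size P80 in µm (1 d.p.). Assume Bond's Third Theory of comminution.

W = 10 Wi (P80^-0.5 − F80^-0.5)
P80^-0.5 = F80^-0.5 + W/(10 Wi)
  = 5.6360/(10·15.7) + 1/√1934 = 0.035898 + 0.022739 = 0.058637
P80 = (1/0.058637)² = 17.0540² = 290.84 µm

P80 = 290.8 µm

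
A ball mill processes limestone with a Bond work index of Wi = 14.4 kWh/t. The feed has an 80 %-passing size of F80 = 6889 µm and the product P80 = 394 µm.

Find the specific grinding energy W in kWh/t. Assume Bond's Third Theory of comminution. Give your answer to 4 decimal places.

W = 10·Wi·[P80^(−½) − F80^(−½)]
1/√394 = 0.050379;  1/√6889 = 0.012048
W = 10·14.4·(0.050379 − 0.012048) = 5.5197 kWh/t

W = 5.5197 kWh/t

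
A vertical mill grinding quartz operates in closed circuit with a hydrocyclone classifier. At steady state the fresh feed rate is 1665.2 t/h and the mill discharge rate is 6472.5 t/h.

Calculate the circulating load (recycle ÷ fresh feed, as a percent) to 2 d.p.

CL = 288.69 %

Steady state: M = F + R.
R = M − F = 6472.5 − 1665.2 = 4807.3 t/h
CL = 100·R/F = 100·4807.3/1665.2 = 288.69 %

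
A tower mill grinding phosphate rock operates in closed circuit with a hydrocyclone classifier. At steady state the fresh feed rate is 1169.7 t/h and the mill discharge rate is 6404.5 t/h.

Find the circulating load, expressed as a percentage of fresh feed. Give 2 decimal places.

CL = 447.53 %

Discharge = new feed + return, hence
R = M − F = 6404.5 − 1169.7 = 5234.8 t/h
CL = 100·R/F = 100·5234.8/1169.7 = 447.53 %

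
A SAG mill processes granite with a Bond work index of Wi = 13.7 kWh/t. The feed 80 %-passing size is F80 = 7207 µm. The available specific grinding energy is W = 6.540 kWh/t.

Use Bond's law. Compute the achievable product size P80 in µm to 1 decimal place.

Bond: W = 10·Wi·(1/√P80 − 1/√F80)
1/√P80 = 1/√F80 + W/(10·Wi)
  = 6.5400/(10·13.7) + 1/√7207 = 0.047737 + 0.011779 = 0.059517
P80 = (1/0.059517)² = 16.8020² = 282.31 µm

P80 = 282.3 µm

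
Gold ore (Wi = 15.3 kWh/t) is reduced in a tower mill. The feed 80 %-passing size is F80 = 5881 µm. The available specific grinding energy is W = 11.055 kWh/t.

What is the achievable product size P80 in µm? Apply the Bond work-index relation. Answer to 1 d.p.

P80 = 137.5 µm

W = 10 Wi (1/√P80 − 1/√F80)  [Bond]
1/√P80 = 1/√F80 + W/(10·Wi)
  = 11.0550/(10·15.3) + 1/√5881 = 0.072255 + 0.013040 = 0.085295
P80 = (1/0.085295)² = 11.7240² = 137.45 µm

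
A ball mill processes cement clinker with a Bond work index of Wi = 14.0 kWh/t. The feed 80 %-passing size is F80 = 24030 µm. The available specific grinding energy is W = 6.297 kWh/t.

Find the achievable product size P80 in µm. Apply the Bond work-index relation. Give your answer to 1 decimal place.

W = 10·Wi·(P80^(-½) − F80^(-½))
P80^-0.5 = F80^-0.5 + W/(10 Wi)
  = 6.2970/(10·14.0) + 1/√24030 = 0.044979 + 0.006451 = 0.051430
P80 = (1/0.051430)² = 19.4441² = 378.07 µm

P80 = 378.1 µm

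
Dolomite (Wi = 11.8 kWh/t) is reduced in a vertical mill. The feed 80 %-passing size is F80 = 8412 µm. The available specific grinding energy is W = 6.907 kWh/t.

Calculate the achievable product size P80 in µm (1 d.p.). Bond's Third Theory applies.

W = 10·Wi·[P80^(−½) − F80^(−½)]
⇒ 1/√P80 = W/(10·Wi) + 1/√F80
  = 6.9070/(10·11.8) + 1/√8412 = 0.058534 + 0.010903 = 0.069437
P80 = (1/0.069437)² = 14.4015² = 207.40 µm

P80 = 207.4 µm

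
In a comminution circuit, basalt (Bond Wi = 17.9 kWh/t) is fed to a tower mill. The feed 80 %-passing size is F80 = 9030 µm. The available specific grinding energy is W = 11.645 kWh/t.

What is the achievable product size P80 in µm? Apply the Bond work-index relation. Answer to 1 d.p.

P80 = 175.1 µm

Bond:  W = 10 Wi (1/√P − 1/√F)
P80^(−½) = W/(10 Wi) + F80^(−½)
  = 11.6450/(10·17.9) + 1/√9030 = 0.065056 + 0.010523 = 0.075579
P80 = (1/0.075579)² = 13.2311² = 175.06 µm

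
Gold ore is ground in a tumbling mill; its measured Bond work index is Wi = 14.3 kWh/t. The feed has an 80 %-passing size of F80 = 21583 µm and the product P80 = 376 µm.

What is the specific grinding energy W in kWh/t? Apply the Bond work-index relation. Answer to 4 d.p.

W = 6.4013 kWh/t

W = 10·Wi·[P80^(−½) − F80^(−½)]
1/√376 = 0.051571;  1/√21583 = 0.006807
W = 10·14.3·(0.051571 − 0.006807) = 6.4013 kWh/t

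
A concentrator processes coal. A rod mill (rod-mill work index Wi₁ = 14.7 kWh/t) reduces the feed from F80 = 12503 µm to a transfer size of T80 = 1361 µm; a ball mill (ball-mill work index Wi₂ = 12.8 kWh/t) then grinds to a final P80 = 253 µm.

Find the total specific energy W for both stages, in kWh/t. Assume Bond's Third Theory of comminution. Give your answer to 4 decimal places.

W_Bond = 10·Wi·(1/√P₈₀ − 1/√F₈₀)
Stage 1 (12503→1361 µm, Wi₁=14.7): W₁ = 10·14.7·(0.027106 − 0.008943) = 2.6700 kWh/t
Stage 2 (1361→253 µm, Wi₂=12.8): W₂ = 10·12.8·(0.062869 − 0.027106) = 4.5777 kWh/t
W = W₁ + W₂ = 2.6700 + 4.5777 = 7.2477 kWh/t

W = 7.2477 kWh/t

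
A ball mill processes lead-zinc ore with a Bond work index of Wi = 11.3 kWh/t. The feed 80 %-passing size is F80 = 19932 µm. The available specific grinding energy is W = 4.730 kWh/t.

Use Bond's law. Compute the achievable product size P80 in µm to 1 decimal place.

Bond: W = 10·Wi·(1/√P80 − 1/√F80)
⇒ 1/√P80 = W/(10 Wi) + 1/√F80
  = 4.7300/(10·11.3) + 1/√19932 = 0.041858 + 0.007083 = 0.048942
P80 = (1/0.048942)² = 20.4325² = 417.49 µm

P80 = 417.5 µm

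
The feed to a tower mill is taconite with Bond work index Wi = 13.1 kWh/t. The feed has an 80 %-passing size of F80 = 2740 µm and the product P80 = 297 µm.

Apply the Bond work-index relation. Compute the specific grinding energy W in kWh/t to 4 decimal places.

W = 5.0988 kWh/t

Bond: W = 10·Wi·(1/√P80 − 1/√F80)
1/√297 = 0.058026;  1/√2740 = 0.019104
W = 10·13.1·(0.058026 − 0.019104) = 5.0988 kWh/t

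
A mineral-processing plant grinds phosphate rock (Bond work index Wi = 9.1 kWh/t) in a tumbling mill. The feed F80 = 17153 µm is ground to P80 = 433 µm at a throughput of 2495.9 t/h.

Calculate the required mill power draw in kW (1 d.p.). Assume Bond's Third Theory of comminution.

W_Bond = 10·Wi·(1/√P₈₀ − 1/√F₈₀)
W = 10·9.1·(1/√433 − 1/√17153) = 10·9.1·(0.040422) = 3.6784 kWh/t
Mill draw = 3.6784 × 2495.9 = 9180.8 kW

P = 9180.8 kW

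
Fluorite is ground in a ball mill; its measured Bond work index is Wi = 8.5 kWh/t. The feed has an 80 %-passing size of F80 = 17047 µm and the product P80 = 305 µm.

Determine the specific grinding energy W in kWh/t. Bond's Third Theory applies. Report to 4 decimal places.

W = 4.2161 kWh/t

Bond:  W = 10 Wi (1/√P − 1/√F)
1/√305 = 0.057260;  1/√17047 = 0.007659
W = 10·8.5·(0.057260 − 0.007659) = 4.2161 kWh/t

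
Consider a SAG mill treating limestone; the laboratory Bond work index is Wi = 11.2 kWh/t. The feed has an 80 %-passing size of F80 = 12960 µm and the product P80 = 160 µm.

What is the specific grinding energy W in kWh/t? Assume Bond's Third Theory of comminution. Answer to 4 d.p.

W = 7.8706 kWh/t

Bond:  W = 10 Wi (1/√P − 1/√F)
1/√160 = 0.079057;  1/√12960 = 0.008784
W = 10·11.2·(0.079057 − 0.008784) = 7.8706 kWh/t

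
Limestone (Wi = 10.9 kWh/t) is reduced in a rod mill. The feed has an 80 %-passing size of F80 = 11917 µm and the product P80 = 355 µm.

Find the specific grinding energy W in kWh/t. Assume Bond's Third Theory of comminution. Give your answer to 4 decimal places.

W = 4.7866 kWh/t

Bond:  W = 10 Wi (1/√P − 1/√F)
1/√355 = 0.053074;  1/√11917 = 0.009160
W = 10·10.9·(0.053074 − 0.009160) = 4.7866 kWh/t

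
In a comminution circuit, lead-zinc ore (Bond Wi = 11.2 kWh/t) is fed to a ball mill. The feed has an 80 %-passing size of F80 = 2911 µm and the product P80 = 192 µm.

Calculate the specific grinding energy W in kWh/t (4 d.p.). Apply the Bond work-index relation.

W = 6.0070 kWh/t

W = 10·Wi·[P80^(−½) − F80^(−½)]
1/√192 = 0.072169;  1/√2911 = 0.018534
W = 10·11.2·(0.072169 − 0.018534) = 6.0070 kWh/t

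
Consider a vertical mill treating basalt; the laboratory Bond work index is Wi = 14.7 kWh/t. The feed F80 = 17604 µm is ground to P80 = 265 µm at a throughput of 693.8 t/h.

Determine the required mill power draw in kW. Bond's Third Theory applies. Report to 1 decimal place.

P = 5496.4 kW

W = 10·Wi·(P80^(-½) − F80^(-½))
W = 10·14.7·(1/√265 − 1/√17604) = 10·14.7·(0.053893) = 7.9222 kWh/t
P_mill = W·ṁ = 7.9222·693.8 = 5496.4 kW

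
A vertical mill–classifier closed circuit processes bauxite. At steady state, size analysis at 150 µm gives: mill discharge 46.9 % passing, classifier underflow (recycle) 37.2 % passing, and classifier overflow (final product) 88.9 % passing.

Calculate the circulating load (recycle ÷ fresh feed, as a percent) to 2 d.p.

CL = 432.99 %

Mass balance on the −150 µm fraction:
(1+r)·d = r·u + o ⇒ r = (o−d)/(d−u)
r = (88.9 − 46.9)/(46.9 − 37.2) = 42.0/9.7 = 4.3299
CL = 100·r = 432.99 %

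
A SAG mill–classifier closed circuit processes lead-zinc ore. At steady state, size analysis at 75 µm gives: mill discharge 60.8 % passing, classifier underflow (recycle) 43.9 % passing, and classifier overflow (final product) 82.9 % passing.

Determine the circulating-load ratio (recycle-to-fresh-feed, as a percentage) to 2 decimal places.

Mass balance on the −75 µm fraction:
(1+r)d = ru + o → r = (o−d)/(d−u)
r = (82.9 − 60.8)/(60.8 − 43.9) = 22.1/16.9 = 1.3077
CL = 100·r = 130.77 %

CL = 130.77 %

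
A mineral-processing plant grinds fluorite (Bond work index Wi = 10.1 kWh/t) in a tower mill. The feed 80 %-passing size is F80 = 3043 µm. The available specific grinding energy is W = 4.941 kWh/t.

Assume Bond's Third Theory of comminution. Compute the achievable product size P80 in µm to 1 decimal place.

P80 = 222.4 µm

W = 10 Wi (P80^-0.5 − F80^-0.5)
⇒ 1/√P80 = W/(10·Wi) + 1/√F80
  = 4.9410/(10·10.1) + 1/√3043 = 0.048921 + 0.018128 = 0.067049
P80 = (1/0.067049)² = 14.9145² = 222.44 µm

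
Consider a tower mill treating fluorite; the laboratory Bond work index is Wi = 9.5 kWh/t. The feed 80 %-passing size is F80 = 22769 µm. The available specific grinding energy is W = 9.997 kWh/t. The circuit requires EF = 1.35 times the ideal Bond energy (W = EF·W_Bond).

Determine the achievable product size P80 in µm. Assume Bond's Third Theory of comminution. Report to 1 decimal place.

W = 10·Wi·(P80^(-½) − F80^(-½))
W_Bond = W / EF = 9.997 / 1.35 = 7.4052 kWh/t
⇒ 1/√P80 = W_Bond/(10 Wi) + 1/√F80
  = 7.4052/(10·9.5) + 1/√22769 = 0.077949 + 0.006627 = 0.084576
P80 = (1/0.084576)² = 11.8236² = 139.80 µm

P80 = 139.8 µm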